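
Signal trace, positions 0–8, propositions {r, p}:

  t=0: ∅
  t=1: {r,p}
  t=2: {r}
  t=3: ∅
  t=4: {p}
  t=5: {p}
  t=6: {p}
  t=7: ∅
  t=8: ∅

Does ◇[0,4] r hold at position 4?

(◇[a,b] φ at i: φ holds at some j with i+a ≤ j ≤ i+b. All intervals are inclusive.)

Does not hold

Check r at each j in [4,8]:
  j=4: false
  j=5: false
  j=6: false
  j=7: false
  j=8: false
No position in the window satisfies it → formula fails.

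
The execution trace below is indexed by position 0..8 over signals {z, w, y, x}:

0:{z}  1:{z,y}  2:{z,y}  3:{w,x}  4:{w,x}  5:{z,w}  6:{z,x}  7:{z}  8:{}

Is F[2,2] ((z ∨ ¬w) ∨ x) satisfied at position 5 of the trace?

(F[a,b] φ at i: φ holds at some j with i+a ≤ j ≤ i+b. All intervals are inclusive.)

Holds

Check ((z ∨ ¬w) ∨ x) at each j in [7,7]:
  j=7: true
Found at j=7 → formula holds.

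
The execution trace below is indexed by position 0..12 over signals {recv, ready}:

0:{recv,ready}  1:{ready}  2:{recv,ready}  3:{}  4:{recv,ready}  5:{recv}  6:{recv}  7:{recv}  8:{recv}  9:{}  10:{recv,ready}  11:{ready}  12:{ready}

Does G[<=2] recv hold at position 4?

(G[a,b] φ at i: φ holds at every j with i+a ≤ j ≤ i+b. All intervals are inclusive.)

Yes

Check recv at every j in [4,6]:
  j=4: true
  j=5: true
  j=6: true
All positions satisfy it → formula holds.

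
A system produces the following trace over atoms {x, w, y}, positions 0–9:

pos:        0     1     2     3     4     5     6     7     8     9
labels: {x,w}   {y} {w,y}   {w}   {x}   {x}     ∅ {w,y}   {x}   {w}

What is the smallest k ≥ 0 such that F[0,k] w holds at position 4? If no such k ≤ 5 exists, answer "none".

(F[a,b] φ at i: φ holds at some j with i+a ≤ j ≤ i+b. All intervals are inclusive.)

Scan j = 4,5,… for w:
  j=4: fails
  j=5: fails
  j=6: fails
  j=7: holds
First hit at j=7, so smallest k = 7-4 = 3.

3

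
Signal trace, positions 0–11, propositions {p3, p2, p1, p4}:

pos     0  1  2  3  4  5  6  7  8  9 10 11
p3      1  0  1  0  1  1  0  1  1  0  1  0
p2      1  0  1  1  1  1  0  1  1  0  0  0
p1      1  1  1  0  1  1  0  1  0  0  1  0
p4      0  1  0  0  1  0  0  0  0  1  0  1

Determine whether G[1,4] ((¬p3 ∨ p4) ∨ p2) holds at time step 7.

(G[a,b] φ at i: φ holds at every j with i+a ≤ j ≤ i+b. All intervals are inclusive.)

Does not hold

Check ((¬p3 ∨ p4) ∨ p2) at every j in [8,11]:
  j=8: true
  j=9: true
  j=10: false
  j=11: true
Fails at j=10 → formula fails.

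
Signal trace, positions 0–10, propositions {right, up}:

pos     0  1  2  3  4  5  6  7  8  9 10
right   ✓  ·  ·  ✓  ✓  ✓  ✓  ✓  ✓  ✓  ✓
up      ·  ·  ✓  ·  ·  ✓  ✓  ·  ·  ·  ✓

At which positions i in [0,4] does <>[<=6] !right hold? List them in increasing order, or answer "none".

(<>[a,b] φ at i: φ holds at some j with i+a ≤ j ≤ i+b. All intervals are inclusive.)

0, 1, 2

Evaluate at each i in [0,4]:
  i=0: ✓ (witness j=1)
  i=1: ✓ (witness j=1)
  i=2: ✓ (witness j=2)
  i=3: ✗ (none in [3,9])
  i=4: ✗ (none in [4,10])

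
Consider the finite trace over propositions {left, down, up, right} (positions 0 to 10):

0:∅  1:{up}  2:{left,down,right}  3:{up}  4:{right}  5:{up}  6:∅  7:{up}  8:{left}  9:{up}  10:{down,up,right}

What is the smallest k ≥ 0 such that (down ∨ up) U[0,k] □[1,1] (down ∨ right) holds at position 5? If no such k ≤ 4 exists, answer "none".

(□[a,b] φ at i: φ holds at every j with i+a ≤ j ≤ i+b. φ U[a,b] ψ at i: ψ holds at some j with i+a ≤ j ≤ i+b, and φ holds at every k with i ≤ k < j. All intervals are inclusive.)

Need earliest j ≥ 5 with □[1,1] (down ∨ right), and (down ∨ up) at every k in [5,j-1].
  j=5: rhs fails.
  j=6: rhs fails.
  j=7: rhs fails.
  j=8: rhs fails.
  j=9: rhs holds but lhs fails at k=6.
No witness within the range → none.

none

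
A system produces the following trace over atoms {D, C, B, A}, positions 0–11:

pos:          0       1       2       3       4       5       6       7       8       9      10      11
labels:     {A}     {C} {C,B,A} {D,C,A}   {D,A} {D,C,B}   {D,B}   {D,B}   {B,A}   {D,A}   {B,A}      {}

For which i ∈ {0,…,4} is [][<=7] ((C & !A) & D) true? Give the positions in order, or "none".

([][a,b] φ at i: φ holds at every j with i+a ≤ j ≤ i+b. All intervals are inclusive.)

Evaluate at each i in [0,4]:
  i=0: ✗ (fails at j=0)
  i=1: ✗ (fails at j=1)
  i=2: ✗ (fails at j=2)
  i=3: ✗ (fails at j=3)
  i=4: ✗ (fails at j=4)

none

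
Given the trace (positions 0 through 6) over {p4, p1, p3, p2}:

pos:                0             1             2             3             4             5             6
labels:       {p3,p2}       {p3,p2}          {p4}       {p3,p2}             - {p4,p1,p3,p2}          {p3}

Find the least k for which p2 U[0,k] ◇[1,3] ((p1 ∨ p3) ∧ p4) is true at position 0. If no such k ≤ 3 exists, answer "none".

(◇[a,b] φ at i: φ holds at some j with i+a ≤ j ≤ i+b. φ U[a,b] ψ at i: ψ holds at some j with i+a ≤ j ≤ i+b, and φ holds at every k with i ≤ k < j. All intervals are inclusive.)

2

Need earliest j ≥ 0 with ◇[1,3] ((p1 ∨ p3) ∧ p4), and p2 at every k in [0,j-1].
  j=0: rhs fails.
  j=1: rhs fails.
  j=2: rhs holds; lhs holds on [0,1]. k = 2.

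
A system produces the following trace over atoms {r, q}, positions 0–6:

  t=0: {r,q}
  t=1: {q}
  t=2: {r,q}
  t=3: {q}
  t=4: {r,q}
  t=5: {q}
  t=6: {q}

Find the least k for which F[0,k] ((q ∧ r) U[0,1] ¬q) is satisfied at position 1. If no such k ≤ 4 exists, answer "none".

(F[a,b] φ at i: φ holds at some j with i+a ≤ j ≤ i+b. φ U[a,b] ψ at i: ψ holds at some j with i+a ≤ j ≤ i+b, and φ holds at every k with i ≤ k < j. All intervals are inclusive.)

none

Scan j = 1,2,… for ((q ∧ r) U[0,1] ¬q):
  j=1: fails
  j=2: fails
  j=3: fails
  j=4: fails
  j=5: fails
No j in [1,5] satisfies it → none.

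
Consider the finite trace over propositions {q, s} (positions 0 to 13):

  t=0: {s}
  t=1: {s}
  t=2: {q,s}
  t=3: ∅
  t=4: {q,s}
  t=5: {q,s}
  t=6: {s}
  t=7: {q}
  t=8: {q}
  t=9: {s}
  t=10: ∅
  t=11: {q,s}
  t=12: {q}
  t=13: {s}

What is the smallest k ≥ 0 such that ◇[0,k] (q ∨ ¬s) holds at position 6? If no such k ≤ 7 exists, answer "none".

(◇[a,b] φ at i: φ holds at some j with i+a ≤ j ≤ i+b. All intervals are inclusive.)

1

Scan j = 6,7,… for (q ∨ ¬s):
  j=6: fails
  j=7: holds
First hit at j=7, so smallest k = 7-6 = 1.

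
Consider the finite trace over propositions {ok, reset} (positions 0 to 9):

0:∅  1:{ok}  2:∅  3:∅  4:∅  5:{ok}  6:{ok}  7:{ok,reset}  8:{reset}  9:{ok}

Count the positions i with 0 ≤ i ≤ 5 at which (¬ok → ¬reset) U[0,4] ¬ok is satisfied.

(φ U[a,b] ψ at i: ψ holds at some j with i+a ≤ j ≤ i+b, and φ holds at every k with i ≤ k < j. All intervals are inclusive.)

6

Evaluate at each i in [0,5]:
  i=0: ✓ (rhs at j=0)
  i=1: ✓ (rhs at j=2; lhs holds on [1,1])
  i=2: ✓ (rhs at j=2)
  i=3: ✓ (rhs at j=3)
  i=4: ✓ (rhs at j=4)
  i=5: ✓ (rhs at j=8; lhs holds on [5,7])
Positions where it holds: {0, 1, 2, 3, 4, 5} → 6.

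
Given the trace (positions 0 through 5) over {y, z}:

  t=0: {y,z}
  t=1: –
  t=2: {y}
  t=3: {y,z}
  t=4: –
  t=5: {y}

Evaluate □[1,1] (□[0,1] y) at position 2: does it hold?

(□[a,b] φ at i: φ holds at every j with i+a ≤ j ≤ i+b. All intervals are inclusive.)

Check □[0,1] y at every j in [3,3]:
  j=3: fails at 4
Fails at j=3 → formula fails.

Does not hold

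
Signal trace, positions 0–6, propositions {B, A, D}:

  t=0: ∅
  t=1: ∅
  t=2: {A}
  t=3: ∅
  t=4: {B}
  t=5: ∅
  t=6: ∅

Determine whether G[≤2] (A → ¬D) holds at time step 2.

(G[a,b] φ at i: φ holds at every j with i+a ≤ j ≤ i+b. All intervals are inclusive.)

Yes

Check (A → ¬D) at every j in [2,4]:
  j=2: antecedent true; consequent true → ✓
  j=3: antecedent false → ✓
  j=4: antecedent false → ✓
All positions satisfy it → formula holds.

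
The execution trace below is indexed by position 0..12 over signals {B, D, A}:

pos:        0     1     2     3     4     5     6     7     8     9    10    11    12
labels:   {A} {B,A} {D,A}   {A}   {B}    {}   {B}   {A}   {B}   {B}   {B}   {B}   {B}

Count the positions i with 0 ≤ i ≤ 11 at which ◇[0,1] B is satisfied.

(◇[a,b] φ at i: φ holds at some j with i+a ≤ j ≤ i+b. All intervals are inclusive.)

11

Evaluate at each i in [0,11]:
  i=0: ✓ (witness j=1)
  i=1: ✓ (witness j=1)
  i=2: ✗ (none in [2,3])
  i=3: ✓ (witness j=4)
  i=4: ✓ (witness j=4)
  i=5: ✓ (witness j=6)
  i=6: ✓ (witness j=6)
  i=7: ✓ (witness j=8)
  i=8: ✓ (witness j=8)
  i=9: ✓ (witness j=9)
  i=10: ✓ (witness j=10)
  i=11: ✓ (witness j=11)
Positions where it holds: {0, 1, 3, 4, 5, 6, 7, 8, 9, 10, 11} → 11.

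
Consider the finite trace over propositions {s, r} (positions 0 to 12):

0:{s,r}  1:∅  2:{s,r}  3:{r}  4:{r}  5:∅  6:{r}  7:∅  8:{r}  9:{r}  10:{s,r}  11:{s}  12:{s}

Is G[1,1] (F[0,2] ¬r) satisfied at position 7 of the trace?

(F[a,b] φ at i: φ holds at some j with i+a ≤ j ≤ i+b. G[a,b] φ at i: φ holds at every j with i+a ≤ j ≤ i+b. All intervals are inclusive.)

No

Check F[0,2] ¬r at every j in [8,8]:
  j=8: fails (none in [8,10])
Fails at j=8 → formula fails.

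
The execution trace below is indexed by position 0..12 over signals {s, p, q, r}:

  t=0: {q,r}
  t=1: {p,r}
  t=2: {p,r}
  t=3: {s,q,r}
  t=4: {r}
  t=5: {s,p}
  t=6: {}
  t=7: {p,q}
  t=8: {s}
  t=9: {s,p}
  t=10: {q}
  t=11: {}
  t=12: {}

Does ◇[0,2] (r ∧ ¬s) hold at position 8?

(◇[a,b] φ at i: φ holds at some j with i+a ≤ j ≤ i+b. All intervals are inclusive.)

No

Check (r ∧ ¬s) at each j in [8,10]:
  j=8: false
  j=9: false
  j=10: false
No position in the window satisfies it → formula fails.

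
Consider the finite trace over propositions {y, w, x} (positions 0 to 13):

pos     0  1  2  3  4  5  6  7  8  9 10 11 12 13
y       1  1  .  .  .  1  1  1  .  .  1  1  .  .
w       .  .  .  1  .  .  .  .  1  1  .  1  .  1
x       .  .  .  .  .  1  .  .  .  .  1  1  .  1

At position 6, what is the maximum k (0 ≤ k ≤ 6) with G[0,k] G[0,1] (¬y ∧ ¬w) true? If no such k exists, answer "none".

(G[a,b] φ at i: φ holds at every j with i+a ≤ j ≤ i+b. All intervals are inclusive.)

G[0,1] (¬y ∧ ¬w) must hold from j=6 onward; find where it first fails.
  j=6: fails → no k works.

none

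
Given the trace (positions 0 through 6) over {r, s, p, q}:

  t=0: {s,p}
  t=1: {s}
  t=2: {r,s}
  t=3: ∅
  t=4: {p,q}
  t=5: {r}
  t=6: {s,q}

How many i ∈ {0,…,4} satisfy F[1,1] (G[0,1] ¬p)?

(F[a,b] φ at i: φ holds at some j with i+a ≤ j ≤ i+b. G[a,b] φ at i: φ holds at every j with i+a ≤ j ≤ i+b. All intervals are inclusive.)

3

Evaluate at each i in [0,4]:
  i=0: ✓ (witness j=1)
  i=1: ✓ (witness j=2)
  i=2: ✗ (none in [3,3])
  i=3: ✗ (none in [4,4])
  i=4: ✓ (witness j=5)
Positions where it holds: {0, 1, 4} → 3.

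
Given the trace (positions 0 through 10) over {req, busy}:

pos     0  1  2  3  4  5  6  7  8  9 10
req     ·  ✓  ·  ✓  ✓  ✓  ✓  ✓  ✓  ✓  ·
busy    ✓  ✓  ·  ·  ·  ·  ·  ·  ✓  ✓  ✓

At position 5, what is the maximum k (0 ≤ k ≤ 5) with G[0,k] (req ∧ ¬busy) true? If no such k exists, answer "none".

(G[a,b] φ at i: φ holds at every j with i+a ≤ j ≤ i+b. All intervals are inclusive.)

(req ∧ ¬busy) must hold from j=5 onward; find where it first fails.
  j=5: holds
  j=6: holds
  j=7: holds
  j=8: fails
Holds on [5,7], so largest k = 2.

2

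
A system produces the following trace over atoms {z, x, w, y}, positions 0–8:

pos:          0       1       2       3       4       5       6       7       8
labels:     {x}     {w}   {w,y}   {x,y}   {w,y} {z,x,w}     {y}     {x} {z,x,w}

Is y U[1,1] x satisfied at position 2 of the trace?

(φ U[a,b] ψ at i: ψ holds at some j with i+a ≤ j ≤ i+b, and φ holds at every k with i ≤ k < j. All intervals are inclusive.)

Need some j in [3,3] with x, and y at every k in [2,j-1].
  j=3: x holds; y holds at every k in [2,2] → satisfied.

Holds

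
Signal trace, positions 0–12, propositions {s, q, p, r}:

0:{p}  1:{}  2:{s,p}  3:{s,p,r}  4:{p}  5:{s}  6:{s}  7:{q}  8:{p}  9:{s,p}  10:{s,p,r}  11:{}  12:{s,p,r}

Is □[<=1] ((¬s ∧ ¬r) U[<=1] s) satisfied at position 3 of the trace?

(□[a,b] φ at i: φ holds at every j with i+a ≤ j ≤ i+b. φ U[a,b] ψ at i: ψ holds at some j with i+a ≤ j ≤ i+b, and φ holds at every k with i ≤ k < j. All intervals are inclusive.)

Holds

Check ((¬s ∧ ¬r) U[<=1] s) at every j in [3,4]:
  j=3: holds
  j=4: holds
All positions satisfy it → formula holds.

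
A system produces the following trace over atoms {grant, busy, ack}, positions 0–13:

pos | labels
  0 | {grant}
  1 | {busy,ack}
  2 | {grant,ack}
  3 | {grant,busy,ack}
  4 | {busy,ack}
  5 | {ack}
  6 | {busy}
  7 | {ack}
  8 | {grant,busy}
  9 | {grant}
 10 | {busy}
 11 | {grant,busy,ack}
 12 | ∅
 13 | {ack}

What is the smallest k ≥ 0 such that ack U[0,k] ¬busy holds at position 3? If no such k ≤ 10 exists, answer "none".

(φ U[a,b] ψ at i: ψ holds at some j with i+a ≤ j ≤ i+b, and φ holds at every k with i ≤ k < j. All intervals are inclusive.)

Need earliest j ≥ 3 with ¬busy, and ack at every k in [3,j-1].
  j=3: rhs fails.
  j=4: rhs fails.
  j=5: rhs holds; lhs holds on [3,4]. k = 2.

2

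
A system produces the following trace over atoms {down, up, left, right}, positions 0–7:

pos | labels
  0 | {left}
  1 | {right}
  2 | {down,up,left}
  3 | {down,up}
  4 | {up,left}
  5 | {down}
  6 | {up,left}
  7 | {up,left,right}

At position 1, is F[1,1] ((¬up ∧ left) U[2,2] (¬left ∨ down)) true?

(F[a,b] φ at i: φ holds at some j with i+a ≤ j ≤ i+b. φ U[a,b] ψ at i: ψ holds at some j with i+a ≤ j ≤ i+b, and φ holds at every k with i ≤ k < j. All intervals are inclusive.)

Check ((¬up ∧ left) U[2,2] (¬left ∨ down)) at each j in [2,2]:
  j=2: fails
No position in the window satisfies it → formula fails.

False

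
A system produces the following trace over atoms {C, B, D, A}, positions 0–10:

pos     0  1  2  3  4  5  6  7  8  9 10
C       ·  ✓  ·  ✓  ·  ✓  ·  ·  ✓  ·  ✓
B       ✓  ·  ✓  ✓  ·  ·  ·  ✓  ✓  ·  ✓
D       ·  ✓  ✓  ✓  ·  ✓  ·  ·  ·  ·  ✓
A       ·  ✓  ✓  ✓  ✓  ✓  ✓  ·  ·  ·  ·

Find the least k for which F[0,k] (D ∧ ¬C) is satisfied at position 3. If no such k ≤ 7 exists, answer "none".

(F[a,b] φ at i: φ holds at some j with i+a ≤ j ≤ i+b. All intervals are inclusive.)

Scan j = 3,4,… for (D ∧ ¬C):
  j=3: fails
  j=4: fails
  j=5: fails
  j=6: fails
  j=7: fails
  j=8: fails
  j=9: fails
  j=10: fails
No j in [3,10] satisfies it → none.

none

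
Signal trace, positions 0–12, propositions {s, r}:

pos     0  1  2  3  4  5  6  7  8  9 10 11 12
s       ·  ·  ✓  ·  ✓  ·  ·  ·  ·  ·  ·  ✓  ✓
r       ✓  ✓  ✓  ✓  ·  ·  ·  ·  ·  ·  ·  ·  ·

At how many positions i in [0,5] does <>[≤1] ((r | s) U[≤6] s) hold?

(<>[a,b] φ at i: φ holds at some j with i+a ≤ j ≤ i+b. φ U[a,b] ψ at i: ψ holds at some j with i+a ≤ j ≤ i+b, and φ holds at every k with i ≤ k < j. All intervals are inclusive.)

Evaluate at each i in [0,5]:
  i=0: ✓ (witness j=0)
  i=1: ✓ (witness j=1)
  i=2: ✓ (witness j=2)
  i=3: ✓ (witness j=3)
  i=4: ✓ (witness j=4)
  i=5: ✗ (none in [5,6])
Positions where it holds: {0, 1, 2, 3, 4} → 5.

5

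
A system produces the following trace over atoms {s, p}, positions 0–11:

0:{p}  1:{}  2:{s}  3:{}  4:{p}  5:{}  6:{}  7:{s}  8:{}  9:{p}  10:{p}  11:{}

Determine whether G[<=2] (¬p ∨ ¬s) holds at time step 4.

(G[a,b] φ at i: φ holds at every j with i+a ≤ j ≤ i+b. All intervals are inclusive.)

Yes

Check (¬p ∨ ¬s) at every j in [4,6]:
  j=4: true
  j=5: true
  j=6: true
All positions satisfy it → formula holds.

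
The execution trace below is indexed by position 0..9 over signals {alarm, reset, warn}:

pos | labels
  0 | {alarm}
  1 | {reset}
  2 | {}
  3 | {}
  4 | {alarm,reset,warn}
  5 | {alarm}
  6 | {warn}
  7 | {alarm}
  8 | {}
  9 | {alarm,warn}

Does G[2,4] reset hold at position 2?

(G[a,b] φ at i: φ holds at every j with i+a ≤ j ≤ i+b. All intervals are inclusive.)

Check reset at every j in [4,6]:
  j=4: true
  j=5: false
  j=6: false
Fails at j=5 → formula fails.

False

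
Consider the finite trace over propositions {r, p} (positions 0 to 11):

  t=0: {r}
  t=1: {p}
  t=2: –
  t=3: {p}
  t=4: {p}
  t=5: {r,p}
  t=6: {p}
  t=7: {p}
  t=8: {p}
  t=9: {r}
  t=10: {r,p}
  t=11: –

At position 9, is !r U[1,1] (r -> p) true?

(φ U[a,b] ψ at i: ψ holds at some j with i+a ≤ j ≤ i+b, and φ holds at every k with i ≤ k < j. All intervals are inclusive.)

False

Need some j in [10,10] with (r -> p), and !r at every k in [9,j-1].
  j=10: (r -> p) holds, but !r fails at k=9 → not this j.
No j in the window works → until fails.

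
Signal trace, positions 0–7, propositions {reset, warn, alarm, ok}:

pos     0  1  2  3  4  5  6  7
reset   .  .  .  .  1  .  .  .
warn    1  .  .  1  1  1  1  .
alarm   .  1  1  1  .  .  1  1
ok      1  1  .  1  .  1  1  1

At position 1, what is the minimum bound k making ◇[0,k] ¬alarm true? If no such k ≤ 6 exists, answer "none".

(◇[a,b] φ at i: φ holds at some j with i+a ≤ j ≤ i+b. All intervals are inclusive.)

Scan j = 1,2,… for ¬alarm:
  j=1: fails
  j=2: fails
  j=3: fails
  j=4: holds
First hit at j=4, so smallest k = 4-1 = 3.

3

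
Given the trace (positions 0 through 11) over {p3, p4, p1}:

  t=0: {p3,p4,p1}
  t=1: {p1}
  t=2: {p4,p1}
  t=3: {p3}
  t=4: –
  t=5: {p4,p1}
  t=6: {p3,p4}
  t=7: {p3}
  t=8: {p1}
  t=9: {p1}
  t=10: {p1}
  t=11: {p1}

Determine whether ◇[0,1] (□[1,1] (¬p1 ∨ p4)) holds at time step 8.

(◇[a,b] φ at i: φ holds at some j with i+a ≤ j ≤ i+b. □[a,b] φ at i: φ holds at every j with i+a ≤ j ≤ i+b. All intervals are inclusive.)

Check □[1,1] (¬p1 ∨ p4) at each j in [8,9]:
  j=8: fails at 9
  j=9: fails at 10
No position in the window satisfies it → formula fails.

Does not hold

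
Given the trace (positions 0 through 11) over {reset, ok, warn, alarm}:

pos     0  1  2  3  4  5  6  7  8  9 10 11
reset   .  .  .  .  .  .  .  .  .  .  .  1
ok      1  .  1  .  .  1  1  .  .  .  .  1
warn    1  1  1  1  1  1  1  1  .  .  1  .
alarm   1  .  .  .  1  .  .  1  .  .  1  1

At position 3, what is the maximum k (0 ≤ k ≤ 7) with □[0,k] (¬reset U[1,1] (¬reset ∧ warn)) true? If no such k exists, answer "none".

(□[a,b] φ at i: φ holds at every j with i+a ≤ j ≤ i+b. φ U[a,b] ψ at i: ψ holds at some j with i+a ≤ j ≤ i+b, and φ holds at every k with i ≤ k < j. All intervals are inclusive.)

(¬reset U[1,1] (¬reset ∧ warn)) must hold from j=3 onward; find where it first fails.
  j=3: holds
  j=4: holds
  j=5: holds
  j=6: holds
  j=7: fails
Holds on [3,6], so largest k = 3.

3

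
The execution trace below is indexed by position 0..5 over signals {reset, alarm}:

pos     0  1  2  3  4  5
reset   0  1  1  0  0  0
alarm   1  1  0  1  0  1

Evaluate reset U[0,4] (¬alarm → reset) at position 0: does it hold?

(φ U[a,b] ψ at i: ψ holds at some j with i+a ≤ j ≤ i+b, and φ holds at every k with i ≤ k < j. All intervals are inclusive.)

Holds

Need some j in [0,4] with (¬alarm → reset), and reset at every k in [0,j-1].
  j=0: (¬alarm → reset) holds; no prefix to check → satisfied.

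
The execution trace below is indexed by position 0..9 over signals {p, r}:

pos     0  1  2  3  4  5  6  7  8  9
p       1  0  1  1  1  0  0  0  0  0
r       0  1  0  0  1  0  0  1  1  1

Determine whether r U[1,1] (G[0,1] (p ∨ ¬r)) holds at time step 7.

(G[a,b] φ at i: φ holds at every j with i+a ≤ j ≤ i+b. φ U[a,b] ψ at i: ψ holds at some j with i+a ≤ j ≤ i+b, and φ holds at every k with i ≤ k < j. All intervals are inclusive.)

Need some j in [8,8] with G[0,1] (p ∨ ¬r), and r at every k in [7,j-1].
  j=8: G[0,1] (p ∨ ¬r) — fails at 8.
No j in the window works → until fails.

False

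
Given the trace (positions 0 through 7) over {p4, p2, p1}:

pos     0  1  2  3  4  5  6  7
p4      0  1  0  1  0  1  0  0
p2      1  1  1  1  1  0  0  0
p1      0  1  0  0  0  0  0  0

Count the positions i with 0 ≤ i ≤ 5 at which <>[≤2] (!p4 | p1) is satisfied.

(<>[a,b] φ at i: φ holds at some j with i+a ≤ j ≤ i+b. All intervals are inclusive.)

6

Evaluate at each i in [0,5]:
  i=0: ✓ (witness j=0)
  i=1: ✓ (witness j=1)
  i=2: ✓ (witness j=2)
  i=3: ✓ (witness j=4)
  i=4: ✓ (witness j=4)
  i=5: ✓ (witness j=6)
Positions where it holds: {0, 1, 2, 3, 4, 5} → 6.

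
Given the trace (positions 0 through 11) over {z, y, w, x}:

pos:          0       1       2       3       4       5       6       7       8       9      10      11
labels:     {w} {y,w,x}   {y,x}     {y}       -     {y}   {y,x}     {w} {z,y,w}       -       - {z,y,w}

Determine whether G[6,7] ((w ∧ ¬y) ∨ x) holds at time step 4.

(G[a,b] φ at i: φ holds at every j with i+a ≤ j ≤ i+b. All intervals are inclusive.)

No

Check ((w ∧ ¬y) ∨ x) at every j in [10,11]:
  j=10: false
  j=11: false
Fails at j=10 → formula fails.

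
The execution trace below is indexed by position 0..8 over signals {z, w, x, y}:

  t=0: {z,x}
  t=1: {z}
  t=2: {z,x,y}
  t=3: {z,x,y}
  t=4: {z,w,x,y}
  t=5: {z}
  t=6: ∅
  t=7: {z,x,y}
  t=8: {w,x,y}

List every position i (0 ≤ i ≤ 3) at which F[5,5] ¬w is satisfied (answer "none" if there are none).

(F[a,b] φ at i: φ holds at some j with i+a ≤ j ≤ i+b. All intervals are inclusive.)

0, 1, 2

Evaluate at each i in [0,3]:
  i=0: ✓ (witness j=5)
  i=1: ✓ (witness j=6)
  i=2: ✓ (witness j=7)
  i=3: ✗ (none in [8,8])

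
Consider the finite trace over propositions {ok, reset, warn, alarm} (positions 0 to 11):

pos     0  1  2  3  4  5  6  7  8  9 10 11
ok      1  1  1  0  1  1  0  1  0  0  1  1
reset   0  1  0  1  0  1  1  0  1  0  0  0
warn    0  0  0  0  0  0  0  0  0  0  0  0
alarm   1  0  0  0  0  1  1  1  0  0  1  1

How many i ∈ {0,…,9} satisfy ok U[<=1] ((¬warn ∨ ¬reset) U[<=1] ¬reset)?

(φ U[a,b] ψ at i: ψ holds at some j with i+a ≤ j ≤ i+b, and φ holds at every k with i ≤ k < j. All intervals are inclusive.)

10

Evaluate at each i in [0,9]:
  i=0: ✓ (rhs at j=0)
  i=1: ✓ (rhs at j=1)
  i=2: ✓ (rhs at j=2)
  i=3: ✓ (rhs at j=3)
  i=4: ✓ (rhs at j=4)
  i=5: ✓ (rhs at j=6; lhs holds on [5,5])
  i=6: ✓ (rhs at j=6)
  i=7: ✓ (rhs at j=7)
  i=8: ✓ (rhs at j=8)
  i=9: ✓ (rhs at j=9)
Positions where it holds: {0, 1, 2, 3, 4, 5, 6, 7, 8, 9} → 10.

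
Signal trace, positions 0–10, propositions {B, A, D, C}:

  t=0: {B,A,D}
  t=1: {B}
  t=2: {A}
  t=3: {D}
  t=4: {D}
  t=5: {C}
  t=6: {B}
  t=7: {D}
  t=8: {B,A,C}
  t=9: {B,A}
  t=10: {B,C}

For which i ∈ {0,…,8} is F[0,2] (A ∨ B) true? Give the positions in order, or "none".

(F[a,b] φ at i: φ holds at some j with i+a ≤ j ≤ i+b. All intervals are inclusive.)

0, 1, 2, 4, 5, 6, 7, 8

Evaluate at each i in [0,8]:
  i=0: ✓ (witness j=0)
  i=1: ✓ (witness j=1)
  i=2: ✓ (witness j=2)
  i=3: ✗ (none in [3,5])
  i=4: ✓ (witness j=6)
  i=5: ✓ (witness j=6)
  i=6: ✓ (witness j=6)
  i=7: ✓ (witness j=8)
  i=8: ✓ (witness j=8)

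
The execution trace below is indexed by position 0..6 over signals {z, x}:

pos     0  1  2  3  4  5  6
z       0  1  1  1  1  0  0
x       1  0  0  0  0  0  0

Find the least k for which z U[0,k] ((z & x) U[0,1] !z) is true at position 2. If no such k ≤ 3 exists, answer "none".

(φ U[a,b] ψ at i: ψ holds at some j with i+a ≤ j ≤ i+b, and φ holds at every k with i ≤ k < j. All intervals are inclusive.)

3

Need earliest j ≥ 2 with ((z & x) U[0,1] !z), and z at every k in [2,j-1].
  j=2: rhs fails.
  j=3: rhs fails.
  j=4: rhs fails.
  j=5: rhs holds; lhs holds on [2,4]. k = 3.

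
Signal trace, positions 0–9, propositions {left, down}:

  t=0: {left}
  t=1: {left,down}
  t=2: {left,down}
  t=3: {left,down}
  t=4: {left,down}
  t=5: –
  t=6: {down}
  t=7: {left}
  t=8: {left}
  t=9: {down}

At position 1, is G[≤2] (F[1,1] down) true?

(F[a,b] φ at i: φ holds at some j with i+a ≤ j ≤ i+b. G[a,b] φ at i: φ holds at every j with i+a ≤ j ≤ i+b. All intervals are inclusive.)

Yes

Check F[1,1] down at every j in [1,3]:
  j=1: holds (witness at 2)
  j=2: holds (witness at 3)
  j=3: holds (witness at 4)
All positions satisfy it → formula holds.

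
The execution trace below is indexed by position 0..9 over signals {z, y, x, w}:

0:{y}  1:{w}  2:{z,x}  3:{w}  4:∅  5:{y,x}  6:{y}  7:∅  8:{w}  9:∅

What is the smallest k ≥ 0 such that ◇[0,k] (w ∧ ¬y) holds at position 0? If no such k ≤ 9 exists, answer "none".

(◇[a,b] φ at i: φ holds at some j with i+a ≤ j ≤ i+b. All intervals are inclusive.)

1

Scan j = 0,1,… for (w ∧ ¬y):
  j=0: fails
  j=1: holds
First hit at j=1, so smallest k = 1-0 = 1.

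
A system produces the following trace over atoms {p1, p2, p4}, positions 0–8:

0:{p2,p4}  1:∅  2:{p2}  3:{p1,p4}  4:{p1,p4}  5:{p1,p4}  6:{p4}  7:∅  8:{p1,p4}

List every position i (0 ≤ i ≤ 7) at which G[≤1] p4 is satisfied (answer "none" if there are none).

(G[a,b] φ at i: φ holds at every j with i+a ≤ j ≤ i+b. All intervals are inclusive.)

3, 4, 5

Evaluate at each i in [0,7]:
  i=0: ✗ (fails at j=1)
  i=1: ✗ (fails at j=1)
  i=2: ✗ (fails at j=2)
  i=3: ✓ (all of [3,4])
  i=4: ✓ (all of [4,5])
  i=5: ✓ (all of [5,6])
  i=6: ✗ (fails at j=7)
  i=7: ✗ (fails at j=7)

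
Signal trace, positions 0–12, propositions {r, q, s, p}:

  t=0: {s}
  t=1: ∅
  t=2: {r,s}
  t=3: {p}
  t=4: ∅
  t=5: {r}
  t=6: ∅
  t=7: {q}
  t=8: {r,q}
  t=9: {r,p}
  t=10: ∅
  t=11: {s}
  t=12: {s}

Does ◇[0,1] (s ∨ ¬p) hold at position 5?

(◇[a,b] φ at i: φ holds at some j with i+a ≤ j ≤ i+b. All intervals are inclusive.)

Holds

Check (s ∨ ¬p) at each j in [5,6]:
  j=5: true
  j=6: true
Found at j=5 → formula holds.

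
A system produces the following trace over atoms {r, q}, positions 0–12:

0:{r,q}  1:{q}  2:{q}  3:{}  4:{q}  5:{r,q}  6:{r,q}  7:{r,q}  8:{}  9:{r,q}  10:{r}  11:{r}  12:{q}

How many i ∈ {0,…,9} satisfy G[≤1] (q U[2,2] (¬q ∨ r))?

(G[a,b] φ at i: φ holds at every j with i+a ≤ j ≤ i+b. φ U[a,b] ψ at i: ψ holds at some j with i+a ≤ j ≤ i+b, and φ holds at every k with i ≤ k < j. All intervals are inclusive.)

2

Evaluate at each i in [0,9]:
  i=0: ✗ (fails at j=0)
  i=1: ✗ (fails at j=2)
  i=2: ✗ (fails at j=2)
  i=3: ✗ (fails at j=3)
  i=4: ✓ (all of [4,5])
  i=5: ✓ (all of [5,6])
  i=6: ✗ (fails at j=7)
  i=7: ✗ (fails at j=7)
  i=8: ✗ (fails at j=8)
  i=9: ✗ (fails at j=9)
Positions where it holds: {4, 5} → 2.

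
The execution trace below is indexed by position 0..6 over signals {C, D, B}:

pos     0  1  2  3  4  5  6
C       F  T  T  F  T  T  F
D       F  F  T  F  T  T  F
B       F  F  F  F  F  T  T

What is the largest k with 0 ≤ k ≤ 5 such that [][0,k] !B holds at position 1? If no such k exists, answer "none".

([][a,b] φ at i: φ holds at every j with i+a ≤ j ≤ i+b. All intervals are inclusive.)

!B must hold from j=1 onward; find where it first fails.
  j=1: holds
  j=2: holds
  j=3: holds
  j=4: holds
  j=5: fails
Holds on [1,4], so largest k = 3.

3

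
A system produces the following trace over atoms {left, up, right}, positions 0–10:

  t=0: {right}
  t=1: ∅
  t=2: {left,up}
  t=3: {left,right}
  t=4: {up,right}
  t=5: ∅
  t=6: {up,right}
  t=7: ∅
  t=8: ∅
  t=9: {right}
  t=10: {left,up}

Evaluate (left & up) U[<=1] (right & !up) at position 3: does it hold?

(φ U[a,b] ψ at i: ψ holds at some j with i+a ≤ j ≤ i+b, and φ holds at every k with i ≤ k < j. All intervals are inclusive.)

Need some j in [3,4] with (right & !up), and (left & up) at every k in [3,j-1].
  j=3: (right & !up) holds; no prefix to check → satisfied.

Yes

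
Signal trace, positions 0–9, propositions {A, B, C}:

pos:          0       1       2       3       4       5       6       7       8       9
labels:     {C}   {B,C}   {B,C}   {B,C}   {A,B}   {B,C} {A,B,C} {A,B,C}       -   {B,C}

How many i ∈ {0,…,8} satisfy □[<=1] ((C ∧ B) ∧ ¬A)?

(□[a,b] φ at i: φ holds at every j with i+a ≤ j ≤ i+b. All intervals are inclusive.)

2

Evaluate at each i in [0,8]:
  i=0: ✗ (fails at j=0)
  i=1: ✓ (all of [1,2])
  i=2: ✓ (all of [2,3])
  i=3: ✗ (fails at j=4)
  i=4: ✗ (fails at j=4)
  i=5: ✗ (fails at j=6)
  i=6: ✗ (fails at j=6)
  i=7: ✗ (fails at j=7)
  i=8: ✗ (fails at j=8)
Positions where it holds: {1, 2} → 2.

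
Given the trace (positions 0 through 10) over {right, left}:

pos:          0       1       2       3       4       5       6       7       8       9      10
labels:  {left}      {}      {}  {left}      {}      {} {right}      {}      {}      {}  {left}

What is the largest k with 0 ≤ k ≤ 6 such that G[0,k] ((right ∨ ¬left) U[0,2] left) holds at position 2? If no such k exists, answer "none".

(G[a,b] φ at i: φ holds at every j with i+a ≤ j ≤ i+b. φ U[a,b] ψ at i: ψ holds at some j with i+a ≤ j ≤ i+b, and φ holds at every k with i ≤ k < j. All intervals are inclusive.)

1

((right ∨ ¬left) U[0,2] left) must hold from j=2 onward; find where it first fails.
  j=2: holds
  j=3: holds
  j=4: fails
Holds on [2,3], so largest k = 1.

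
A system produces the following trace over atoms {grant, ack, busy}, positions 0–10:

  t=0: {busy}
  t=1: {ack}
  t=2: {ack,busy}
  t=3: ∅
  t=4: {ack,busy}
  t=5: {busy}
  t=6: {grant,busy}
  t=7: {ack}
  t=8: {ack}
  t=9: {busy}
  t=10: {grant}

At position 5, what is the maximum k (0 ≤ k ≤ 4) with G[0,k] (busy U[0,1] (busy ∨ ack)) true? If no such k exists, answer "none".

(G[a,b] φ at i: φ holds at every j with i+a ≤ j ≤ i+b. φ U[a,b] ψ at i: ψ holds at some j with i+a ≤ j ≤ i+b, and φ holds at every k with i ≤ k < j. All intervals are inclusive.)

4

(busy U[0,1] (busy ∨ ack)) must hold from j=5 onward; find where it first fails.
  j=5: holds
  j=6: holds
  j=7: holds
  j=8: holds
  j=9: holds
Holds through j=9; largest k = 4.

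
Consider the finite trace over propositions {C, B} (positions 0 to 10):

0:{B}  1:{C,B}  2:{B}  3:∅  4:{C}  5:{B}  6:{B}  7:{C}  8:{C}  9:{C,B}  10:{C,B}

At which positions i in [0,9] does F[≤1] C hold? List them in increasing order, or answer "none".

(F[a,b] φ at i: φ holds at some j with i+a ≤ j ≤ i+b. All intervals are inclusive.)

0, 1, 3, 4, 6, 7, 8, 9

Evaluate at each i in [0,9]:
  i=0: ✓ (witness j=1)
  i=1: ✓ (witness j=1)
  i=2: ✗ (none in [2,3])
  i=3: ✓ (witness j=4)
  i=4: ✓ (witness j=4)
  i=5: ✗ (none in [5,6])
  i=6: ✓ (witness j=7)
  i=7: ✓ (witness j=7)
  i=8: ✓ (witness j=8)
  i=9: ✓ (witness j=9)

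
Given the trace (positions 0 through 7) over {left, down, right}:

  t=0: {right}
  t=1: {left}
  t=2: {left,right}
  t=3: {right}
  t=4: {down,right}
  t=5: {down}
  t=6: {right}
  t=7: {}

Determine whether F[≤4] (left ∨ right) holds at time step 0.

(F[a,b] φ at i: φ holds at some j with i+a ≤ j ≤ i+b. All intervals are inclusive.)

Check (left ∨ right) at each j in [0,4]:
  j=0: true
  j=1: true
  j=2: true
  j=3: true
  j=4: true
Found at j=0 → formula holds.

Yes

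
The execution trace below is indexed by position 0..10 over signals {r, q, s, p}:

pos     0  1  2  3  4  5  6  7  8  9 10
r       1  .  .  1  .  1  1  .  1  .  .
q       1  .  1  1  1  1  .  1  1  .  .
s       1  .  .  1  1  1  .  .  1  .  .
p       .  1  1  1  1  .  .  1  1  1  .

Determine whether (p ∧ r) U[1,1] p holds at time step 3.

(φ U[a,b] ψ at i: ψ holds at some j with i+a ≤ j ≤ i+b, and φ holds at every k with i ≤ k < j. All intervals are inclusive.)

True

Need some j in [4,4] with p, and (p ∧ r) at every k in [3,j-1].
  j=4: p holds; (p ∧ r) holds at every k in [3,3] → satisfied.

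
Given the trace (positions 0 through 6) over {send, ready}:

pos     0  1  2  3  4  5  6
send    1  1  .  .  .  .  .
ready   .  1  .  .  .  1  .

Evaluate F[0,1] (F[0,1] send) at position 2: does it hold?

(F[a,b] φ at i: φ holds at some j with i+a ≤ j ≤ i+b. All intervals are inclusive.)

Does not hold

Check F[0,1] send at each j in [2,3]:
  j=2: fails (none in [2,3])
  j=3: fails (none in [3,4])
No position in the window satisfies it → formula fails.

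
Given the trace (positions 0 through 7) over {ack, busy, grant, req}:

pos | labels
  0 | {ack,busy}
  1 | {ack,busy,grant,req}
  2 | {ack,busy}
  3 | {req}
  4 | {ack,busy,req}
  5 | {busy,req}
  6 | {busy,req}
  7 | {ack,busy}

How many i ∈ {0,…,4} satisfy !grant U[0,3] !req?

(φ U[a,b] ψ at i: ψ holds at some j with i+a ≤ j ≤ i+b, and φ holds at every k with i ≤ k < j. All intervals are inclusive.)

Evaluate at each i in [0,4]:
  i=0: ✓ (rhs at j=0)
  i=1: ✗ (lhs fails at k=1 before rhs at j=2)
  i=2: ✓ (rhs at j=2)
  i=3: ✗ (no rhs in [3,6])
  i=4: ✓ (rhs at j=7; lhs holds on [4,6])
Positions where it holds: {0, 2, 4} → 3.

3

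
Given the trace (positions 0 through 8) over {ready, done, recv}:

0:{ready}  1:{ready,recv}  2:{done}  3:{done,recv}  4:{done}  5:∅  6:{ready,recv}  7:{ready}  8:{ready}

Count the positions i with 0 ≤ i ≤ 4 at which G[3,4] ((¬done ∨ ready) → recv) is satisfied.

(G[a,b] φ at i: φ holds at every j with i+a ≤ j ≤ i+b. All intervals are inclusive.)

1

Evaluate at each i in [0,4]:
  i=0: ✓ (all of [3,4])
  i=1: ✗ (fails at j=5)
  i=2: ✗ (fails at j=5)
  i=3: ✗ (fails at j=7)
  i=4: ✗ (fails at j=7)
Positions where it holds: {0} → 1.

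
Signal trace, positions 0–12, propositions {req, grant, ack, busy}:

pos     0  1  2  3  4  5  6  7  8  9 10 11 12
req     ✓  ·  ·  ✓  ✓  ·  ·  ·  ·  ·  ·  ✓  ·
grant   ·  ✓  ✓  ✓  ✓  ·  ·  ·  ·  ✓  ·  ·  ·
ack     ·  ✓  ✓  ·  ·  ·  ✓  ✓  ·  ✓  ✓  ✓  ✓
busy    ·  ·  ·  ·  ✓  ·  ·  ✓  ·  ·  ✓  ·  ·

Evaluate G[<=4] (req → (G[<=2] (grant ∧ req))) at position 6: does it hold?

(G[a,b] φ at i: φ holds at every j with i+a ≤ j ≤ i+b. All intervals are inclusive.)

Yes

Check (req → (G[<=2] (grant ∧ req))) at every j in [6,10]:
  j=6: antecedent false → ✓
  j=7: antecedent false → ✓
  j=8: antecedent false → ✓
  j=9: antecedent false → ✓
  j=10: antecedent false → ✓
All positions satisfy it → formula holds.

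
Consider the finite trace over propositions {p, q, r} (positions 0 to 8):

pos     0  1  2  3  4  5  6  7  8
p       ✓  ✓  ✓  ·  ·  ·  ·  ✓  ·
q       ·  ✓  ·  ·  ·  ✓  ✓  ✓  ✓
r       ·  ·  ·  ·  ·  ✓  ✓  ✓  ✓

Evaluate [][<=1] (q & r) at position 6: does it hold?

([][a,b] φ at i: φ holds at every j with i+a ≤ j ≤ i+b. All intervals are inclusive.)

True

Check (q & r) at every j in [6,7]:
  j=6: true
  j=7: true
All positions satisfy it → formula holds.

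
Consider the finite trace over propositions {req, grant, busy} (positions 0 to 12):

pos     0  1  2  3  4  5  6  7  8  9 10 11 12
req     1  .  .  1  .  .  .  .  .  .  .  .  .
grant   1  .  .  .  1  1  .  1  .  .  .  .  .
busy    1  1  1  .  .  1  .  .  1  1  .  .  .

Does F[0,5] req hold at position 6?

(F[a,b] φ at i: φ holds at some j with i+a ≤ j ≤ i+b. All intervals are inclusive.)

False

Check req at each j in [6,11]:
  j=6: false
  j=7: false
  j=8: false
  j=9: false
  j=10: false
  j=11: false
No position in the window satisfies it → formula fails.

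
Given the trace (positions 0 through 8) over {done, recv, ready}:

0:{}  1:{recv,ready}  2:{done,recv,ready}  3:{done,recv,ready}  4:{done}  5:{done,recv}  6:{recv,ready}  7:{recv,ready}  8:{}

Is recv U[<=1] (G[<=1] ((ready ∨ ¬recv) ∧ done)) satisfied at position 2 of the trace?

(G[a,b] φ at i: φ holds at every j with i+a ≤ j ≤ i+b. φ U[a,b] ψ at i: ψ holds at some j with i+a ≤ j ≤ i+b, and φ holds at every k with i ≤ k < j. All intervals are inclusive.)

Need some j in [2,3] with G[<=1] ((ready ∨ ¬recv) ∧ done), and recv at every k in [2,j-1].
  j=2: G[<=1] ((ready ∨ ¬recv) ∧ done) holds; no prefix to check → satisfied.

True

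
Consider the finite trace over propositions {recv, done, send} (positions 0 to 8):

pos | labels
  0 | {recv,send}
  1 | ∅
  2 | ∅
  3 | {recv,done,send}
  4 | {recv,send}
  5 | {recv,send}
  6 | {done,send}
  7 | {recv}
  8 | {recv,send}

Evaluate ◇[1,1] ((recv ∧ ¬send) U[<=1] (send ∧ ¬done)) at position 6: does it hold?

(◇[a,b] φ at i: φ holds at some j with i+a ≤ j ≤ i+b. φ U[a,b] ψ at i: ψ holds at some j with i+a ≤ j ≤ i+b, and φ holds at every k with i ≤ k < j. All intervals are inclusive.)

Check ((recv ∧ ¬send) U[<=1] (send ∧ ¬done)) at each j in [7,7]:
  j=7: holds
Found at j=7 → formula holds.

Yes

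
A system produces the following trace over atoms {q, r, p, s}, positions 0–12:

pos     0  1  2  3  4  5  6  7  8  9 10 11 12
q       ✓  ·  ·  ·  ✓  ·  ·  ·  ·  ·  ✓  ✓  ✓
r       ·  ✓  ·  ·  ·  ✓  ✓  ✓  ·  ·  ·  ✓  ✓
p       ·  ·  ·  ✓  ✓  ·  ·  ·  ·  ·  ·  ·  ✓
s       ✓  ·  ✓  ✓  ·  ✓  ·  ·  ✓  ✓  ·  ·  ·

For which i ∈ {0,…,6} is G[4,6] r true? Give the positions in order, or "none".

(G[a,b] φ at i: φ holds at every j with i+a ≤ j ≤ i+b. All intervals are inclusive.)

Evaluate at each i in [0,6]:
  i=0: ✗ (fails at j=4)
  i=1: ✓ (all of [5,7])
  i=2: ✗ (fails at j=8)
  i=3: ✗ (fails at j=8)
  i=4: ✗ (fails at j=8)
  i=5: ✗ (fails at j=9)
  i=6: ✗ (fails at j=10)

1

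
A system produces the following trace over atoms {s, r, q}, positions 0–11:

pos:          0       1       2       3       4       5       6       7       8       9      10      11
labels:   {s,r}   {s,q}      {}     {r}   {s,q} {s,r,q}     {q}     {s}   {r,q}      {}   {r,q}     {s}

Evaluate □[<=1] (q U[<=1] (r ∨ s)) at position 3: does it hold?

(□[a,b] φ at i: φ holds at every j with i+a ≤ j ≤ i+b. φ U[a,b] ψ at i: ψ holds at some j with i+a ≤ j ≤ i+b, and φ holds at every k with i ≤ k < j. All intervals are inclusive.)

Holds

Check (q U[<=1] (r ∨ s)) at every j in [3,4]:
  j=3: holds
  j=4: holds
All positions satisfy it → formula holds.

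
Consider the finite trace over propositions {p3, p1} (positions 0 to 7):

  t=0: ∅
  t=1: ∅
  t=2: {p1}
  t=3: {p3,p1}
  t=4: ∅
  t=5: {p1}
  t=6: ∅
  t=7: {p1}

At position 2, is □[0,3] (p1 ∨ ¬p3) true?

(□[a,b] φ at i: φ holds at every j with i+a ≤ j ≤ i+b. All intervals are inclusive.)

Check (p1 ∨ ¬p3) at every j in [2,5]:
  j=2: true
  j=3: true
  j=4: true
  j=5: true
All positions satisfy it → formula holds.

Holds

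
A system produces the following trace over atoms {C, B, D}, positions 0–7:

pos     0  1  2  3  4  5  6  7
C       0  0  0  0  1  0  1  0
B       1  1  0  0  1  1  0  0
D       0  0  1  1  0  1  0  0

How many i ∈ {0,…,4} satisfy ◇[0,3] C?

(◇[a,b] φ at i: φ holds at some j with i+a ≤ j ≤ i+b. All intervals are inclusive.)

Evaluate at each i in [0,4]:
  i=0: ✗ (none in [0,3])
  i=1: ✓ (witness j=4)
  i=2: ✓ (witness j=4)
  i=3: ✓ (witness j=4)
  i=4: ✓ (witness j=4)
Positions where it holds: {1, 2, 3, 4} → 4.

4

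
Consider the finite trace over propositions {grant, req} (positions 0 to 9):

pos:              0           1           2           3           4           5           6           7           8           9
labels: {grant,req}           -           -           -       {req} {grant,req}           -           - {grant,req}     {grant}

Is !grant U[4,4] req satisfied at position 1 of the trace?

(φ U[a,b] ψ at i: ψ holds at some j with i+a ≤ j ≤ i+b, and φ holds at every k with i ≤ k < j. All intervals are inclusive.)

Need some j in [5,5] with req, and !grant at every k in [1,j-1].
  j=5: req holds; !grant holds at every k in [1,4] → satisfied.

Yes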